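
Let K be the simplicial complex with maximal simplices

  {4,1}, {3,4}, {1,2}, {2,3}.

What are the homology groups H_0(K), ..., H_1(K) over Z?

Fix the vertex order 1 < 2 < 3 < 4 and write every simplex with vertices in increasing order. Then dim K = 1 and the simplices of K are:

  0-simplices (4): [1], [2], [3], [4]
  1-simplices (4): [1,2], [1,4], [2,3], [3,4]

Hence C_0 ≅ Z^4, C_1 ≅ Z^4.

The boundary map ∂_1: C_1 → C_0 sends each edge [p,q] (with p < q) to q − p.
As a 4×4 matrix over Z this has rank 3, with invariant factors (1,1,1).

Computing H_k = (kernel of ∂_k) / (image of ∂_{k+1}):

  H_0: rank C_0 − rank ∂_1 = 4 − 3 = 1, and the invariant factors of ∂_1 are all 1, so H_0 = Z.
  H_1: rank ker ∂_1 − rank ∂_2 = (4 − 3) − 0 = 1, and there is no ∂_2, so H_1 = Z.

As a check, the Euler characteristic is 4 − 4 = 0, which agrees with 1 − 1 = 0.
(K is a triangulation of the circle S^1.)

H_0 = Z,  H_1 = Z.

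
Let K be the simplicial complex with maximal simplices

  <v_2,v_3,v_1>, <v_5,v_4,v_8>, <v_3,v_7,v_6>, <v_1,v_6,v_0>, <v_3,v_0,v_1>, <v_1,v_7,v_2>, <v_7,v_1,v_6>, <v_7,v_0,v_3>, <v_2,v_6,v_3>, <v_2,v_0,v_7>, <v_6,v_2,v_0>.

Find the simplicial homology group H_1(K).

K has 9 vertices, 18 edges, 11 triangles.
rank ∂_1 = 7, rank ∂_2 = 11 ⇒ b_1 = 18 − 7 − 11 = 0; ∂_2 has invariant factor(s) [2] giving torsion. So H_1 = Z/2.

H_1 = Z/2.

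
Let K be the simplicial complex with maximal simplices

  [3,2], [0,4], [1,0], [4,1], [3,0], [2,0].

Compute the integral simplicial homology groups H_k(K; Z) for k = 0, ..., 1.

Order the vertices as 0 < 1 < 2 < 3 < 4. Listing each simplex with vertices in this order, K has dimension 1 with simplices:

  0-simplices (5): [0], [1], [2], [3], [4]
  1-simplices (6): [0,1], [0,2], [0,3], [0,4], [1,4], [2,3]

Hence C_0 ≅ Z^5, C_1 ≅ Z^6.

∂_1: C_1 → C_0 maps an edge to its endpoints' difference, ∂[p,q] = q − p.
As a 5×6 matrix over Z this has rank 4, with invariant factors (1,1,1,1).

Now H_k = ker ∂_k / im ∂_{k+1}, so:

  H_0: rank C_0 − rank ∂_1 = 5 − 4 = 1, and the invariant factors of ∂_1 are all 1, so H_0 ≅ Z.
  H_1: rank ker ∂_1 − rank ∂_2 = (6 − 4) − 0 = 2, and there is no ∂_2, so H_1 ≅ Z^2.

(K is a triangulation of a wedge of 2 circles.)

H_0 ≅ Z,  H_1 ≅ Z^2.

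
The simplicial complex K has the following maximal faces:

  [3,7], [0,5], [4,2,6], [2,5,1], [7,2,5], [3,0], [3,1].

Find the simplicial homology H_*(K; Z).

H_0 ≅ Z,  H_1 ≅ Z^2,  H_2 = 0.

K has 8 vertices, 12 edges, 3 triangles.
rank ∂_0 = 0, rank ∂_1 = 7 ⇒ b_0 = 8 − 0 − 7 = 1; all invariant factors of ∂_1 are 1 so no torsion. So H_0 = Z.
rank ∂_1 = 7, rank ∂_2 = 3 ⇒ b_1 = 12 − 7 − 3 = 2; all invariant factors of ∂_2 are 1 so no torsion. So H_1 = Z^2.
rank ∂_2 = 3, rank ∂_3 = 0 ⇒ b_2 = 3 − 3 − 0 = 0. So H_2 = 0.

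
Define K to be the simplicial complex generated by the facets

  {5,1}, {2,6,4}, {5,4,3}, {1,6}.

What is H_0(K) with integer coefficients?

H_0 = Z.

Take the total order 1 < 2 < 3 < 4 < 5 < 6 on the vertex set. Then K (dimension 2) consists of the simplices:

  0-simplices (6): [1], [2], [3], [4], [5], [6]
  1-simplices (8): [1,5], [1,6], [2,4], [2,6], [3,4], [3,5], [4,5], [4,6]
  2-simplices (2): [2,4,6], [3,4,5]

Hence C_0 ≅ Z^6, C_1 ≅ Z^8, C_2 ≅ Z^2.

∂_1: C_1 → C_0 is given by ∂[p,q] = [q] − [p]. For instance
  ∂[3,5] = [5] − [3].
The resulting 6×8 matrix has rank 5, and its Smith normal form has invariant factors (1,1,1,1,1).

The boundary map ∂_2: C_2 → C_1 maps a triangle to the signed sum of its edges. For instance
  ∂[3,4,5] = [4,5] − [3,5] + [3,4],
  ∂[2,4,6] = [4,6] − [2,6] + [2,4].
This gives a 8×2 integer matrix of rank 2; reducing to Smith normal form yields diagonal entries (1,1).

Reading off H_k = ker ∂_k / im ∂_{k+1}:

  H_0: rank C_0 − rank ∂_1 = 6 − 5 = 1, and the invariant factors of ∂_1 are all 1, so H_0 = Z.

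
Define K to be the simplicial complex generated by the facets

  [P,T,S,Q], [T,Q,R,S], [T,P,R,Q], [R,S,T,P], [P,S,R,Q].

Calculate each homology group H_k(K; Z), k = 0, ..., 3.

H_0 ≅ Z,  H_1 = 0,  H_2 = 0,  H_3 ≅ Z.

We work with the vertex ordering P < Q < R < S < T. The simplices of K, each written with vertices in increasing order, are:

  0-simplices (5): P, Q, R, S, T
  1-simplices (10): PQ, PR, PS, PT, QR, QS, QT, RS, RT, ST
  2-simplices (10): PQR, PQS, PQT, PRS, PRT, PST, QRS, QRT, QST, RST
  3-simplices (5): PQRS, PQRT, PQST, PRST, QRST

giving chain groups C_0 ≅ Z^5, C_1 ≅ Z^10, C_2 ≅ Z^10, C_3 ≅ Z^5.

Boundary ∂_1: C_1 → C_0 is given by ∂[p,q] = [q] − [p].
The 5×10 boundary matrix has rank 4 and Smith normal form diag(1,1,1,1).

The boundary map ∂_2: C_2 → C_1 acts by ∂[p,q,r] = [q,r] − [p,r] + [p,q]. For instance
  ∂PQR = QR − PR + PQ,
  ∂PST = ST − PT + PS.
As a 10×10 matrix over Z this has rank 6, with invariant factors (1,1,1,1,1,1).

Boundary ∂_3: C_3 → C_2 sends each 3-simplex σ to the alternating sum Σ_i (−1)^i (σ with its i-th vertex removed). For instance
  ∂QRST = RST − QST + QRT − QRS,
  ∂PQRT = QRT − PRT + PQT − PQR.
The resulting 10×5 matrix has rank 4, and its Smith normal form has invariant factors (1,1,1,1).

Now H_k = ker ∂_k / im ∂_{k+1}, so:

  H_0: rank C_0 − rank ∂_1 = 5 − 4 = 1, and the invariant factors of ∂_1 are all 1, so H_0 = Z.
  H_1: rank ker ∂_1 − rank ∂_2 = (10 − 4) − 6 = 0, and the invariant factors of ∂_2 are all 1, so H_1 = 0.
  H_2: rank ker ∂_2 − rank ∂_3 = (10 − 6) − 4 = 0, and the invariant factors of ∂_3 are all 1, so H_2 = 0.
  H_3: rank ker ∂_3 − rank ∂_4 = (5 − 4) − 0 = 1, and there is no ∂_4, so H_3 = Z.

As a check, the Euler characteristic is 5 − 10 + 10 − 5 = 0, which agrees with 1 − 0 + 0 − 1 = 0.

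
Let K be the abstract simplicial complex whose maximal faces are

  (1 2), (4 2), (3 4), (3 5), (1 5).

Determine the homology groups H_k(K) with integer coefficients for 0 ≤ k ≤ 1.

H_0 ≅ Z,  H_1 ≅ Z.

Fix the vertex order 1 < 2 < 3 < 4 < 5 and write every simplex with vertices in increasing order. Then dim K = 1 and the simplices of K are:

  0-simplices (5): [1], [2], [3], [4], [5]
  1-simplices (5): [1,2], [1,5], [2,4], [3,4], [3,5]

Hence C_0 ≅ Z^5, C_1 ≅ Z^5.

Boundary ∂_1: C_1 → C_0 sends each edge [p,q] (with p < q) to q − p. For instance
  ∂[2,4] = [4] − [2].
The 5×5 boundary matrix has rank 4 and Smith normal form diag(1,1,1,1).

Reading off H_k = ker ∂_k / im ∂_{k+1}:

  H_0: rank C_0 − rank ∂_1 = 5 − 4 = 1, and the invariant factors of ∂_1 are all 1, so H_0 ≅ Z.
  H_1: rank ker ∂_1 − rank ∂_2 = (5 − 4) − 0 = 1, and there is no ∂_2, so H_1 ≅ Z.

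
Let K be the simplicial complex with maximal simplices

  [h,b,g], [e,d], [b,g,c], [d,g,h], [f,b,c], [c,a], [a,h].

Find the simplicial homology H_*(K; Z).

Fix the vertex order a < b < c < d < e < f < g < h and write every simplex with vertices in increasing order. Then dim K = 2 and the simplices of K are:

  0-simplices (8): a, b, c, d, e, f, g, h
  1-simplices (12): ac, ah, bc, bf, bg, bh, cf, cg, de, dg, dh, gh
  2-simplices (4): bcf, bcg, bgh, dgh

giving chain groups C_0 ≅ Z^8, C_1 ≅ Z^12, C_2 ≅ Z^4.

The boundary map ∂_1: C_1 → C_0 is given by ∂[p,q] = [q] − [p]. For instance
  ∂cf = f − c.
This gives a 8×12 integer matrix of rank 7; reducing to Smith normal form yields diagonal entries (1,1,1,1,1,1,1).

Boundary ∂_2: C_2 → C_1 sends each 2-simplex [p,q,r] to [q,r] − [p,r] + [p,q]. For instance
  ∂dgh = gh − dh + dg,
  ∂bcf = cf − bf + bc.
The 12×4 boundary matrix has rank 4 and Smith normal form diag(1,1,1,1).

Reading off H_k = ker ∂_k / im ∂_{k+1}:

  H_0: rank C_0 − rank ∂_1 = 8 − 7 = 1, and the invariant factors of ∂_1 are all 1, so H_0 = Z.
  H_1: rank ker ∂_1 − rank ∂_2 = (12 − 7) − 4 = 1, and the invariant factors of ∂_2 are all 1, so H_1 = Z.
  H_2: rank ker ∂_2 − rank ∂_3 = (4 − 4) − 0 = 0, and there is no ∂_3, so H_2 = 0.

H_0 ≅ Z,  H_1 ≅ Z,  H_2 = 0.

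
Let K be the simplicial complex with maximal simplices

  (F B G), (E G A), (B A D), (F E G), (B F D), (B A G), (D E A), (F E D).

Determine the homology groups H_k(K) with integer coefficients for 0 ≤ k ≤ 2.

We work with the vertex ordering A < B < D < E < F < G. The simplices of K, each written with vertices in increasing order, are:

  0-simplices (6): A, B, D, E, F, G
  1-simplices (12): AB, AD, AE, AG, BD, BF, BG, DE, DF, EF, EG, FG
  2-simplices (8): ABD, ABG, ADE, AEG, BDF, BFG, DEF, EFG

Hence C_0 ≅ Z^6, C_1 ≅ Z^12, C_2 ≅ Z^8.

The boundary map ∂_1: C_1 → C_0 is given by ∂[p,q] = [q] − [p].
As a 6×12 matrix over Z this has rank 5, with invariant factors (1,1,1,1,1).

The boundary map ∂_2: C_2 → C_1 maps a triangle to the signed sum of its edges. For instance
  ∂DEF = EF − DF + DE,
  ∂ADE = DE − AE + AD.
The resulting 12×8 matrix has rank 7, and its Smith normal form has invariant factors (1,1,1,1,1,1,1).

Reading off H_k = ker ∂_k / im ∂_{k+1}:

  H_0: rank C_0 − rank ∂_1 = 6 − 5 = 1, and the invariant factors of ∂_1 are all 1, so H_0 = Z.
  H_1: rank ker ∂_1 − rank ∂_2 = (12 − 5) − 7 = 0, and the invariant factors of ∂_2 are all 1, so H_1 = 0.
  H_2: rank ker ∂_2 − rank ∂_3 = (8 − 7) − 0 = 1, and there is no ∂_3, so H_2 = Z.

(K is a triangulation of the 2-sphere S^2.)

H_0 ≅ Z,  H_1 = 0,  H_2 ≅ Z.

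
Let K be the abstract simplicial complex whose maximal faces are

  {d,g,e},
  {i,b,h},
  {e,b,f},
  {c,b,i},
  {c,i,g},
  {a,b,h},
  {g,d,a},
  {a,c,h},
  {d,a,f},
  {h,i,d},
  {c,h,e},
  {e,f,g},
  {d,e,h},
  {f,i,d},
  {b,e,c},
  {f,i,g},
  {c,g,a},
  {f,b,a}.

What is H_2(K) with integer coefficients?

We work with the vertex ordering a < b < c < d < e < f < g < h < i. The simplices of K, each written with vertices in increasing order, are:

  0-simplices (9): a, b, c, d, e, f, g, h, i
  1-simplices (27): ab, ac, ad, af, ag, ah, bc, be, bf, bh, bi, ce, cg, ch, ci, de, df, dg, dh, di, ef, eg, eh, fg, fi, gi, hi
  2-simplices (18): abf, abh, acg, ach, adf, adg, bce, bci, bef, bhi, ceh, cgi, deg, deh, dfi, dhi, efg, fgi

Hence C_0 ≅ Z^9, C_1 ≅ Z^27, C_2 ≅ Z^18.

Boundary ∂_1: C_1 → C_0 sends each edge [p,q] (with p < q) to q − p. For instance
  ∂fi = i − f.
The 9×27 boundary matrix has rank 8 and Smith normal form diag(1,1,1,1,1,1,1,1).

The boundary map ∂_2: C_2 → C_1 acts by ∂[p,q,r] = [q,r] − [p,r] + [p,q]. For instance
  ∂ceh = eh − ch + ce,
  ∂dfi = fi − di + df.
As a 27×18 matrix over Z this has rank 18, with invariant factors (1,1,1,1,1,1,1,1,1,1,1,1,1,1,1,1,1,2).

Reading off H_k = ker ∂_k / im ∂_{k+1}:

  H_2: rank ker ∂_2 − rank ∂_3 = (18 − 18) − 0 = 0, and there is no ∂_3, so H_2 = 0.

H_2 = 0.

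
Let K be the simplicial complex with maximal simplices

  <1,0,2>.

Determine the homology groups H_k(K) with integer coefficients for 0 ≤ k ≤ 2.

H_0 = Z,  H_1 = 0,  H_2 = 0.

Fix the vertex order 0 < 1 < 2 and write every simplex with vertices in increasing order. Then dim K = 2 and the simplices of K are:

  0-simplices (3): [0], [1], [2]
  1-simplices (3): [0,1], [0,2], [1,2]
  2-simplices (1): [0,1,2]

giving chain groups C_0 ≅ Z^3, C_1 ≅ Z^3, C_2 ≅ Z^1.

Boundary ∂_1: C_1 → C_0 sends each edge [p,q] (with p < q) to q − p. For instance
  ∂[0,1] = [1] − [0].
This gives a 3×3 integer matrix of rank 2; reducing to Smith normal form yields diagonal entries (1,1).

The boundary map ∂_2: C_2 → C_1 sends each 2-simplex [p,q,r] to [q,r] − [p,r] + [p,q]. For instance
  ∂[0,1,2] = [1,2] − [0,2] + [0,1].
The 3×1 boundary matrix has rank 1 and Smith normal form diag(1).

Reading off H_k = ker ∂_k / im ∂_{k+1}:

  H_0: rank C_0 − rank ∂_1 = 3 − 2 = 1, and the invariant factors of ∂_1 are all 1, so H_0 ≅ Z.
  H_1: rank ker ∂_1 − rank ∂_2 = (3 − 2) − 1 = 0, and the invariant factors of ∂_2 are all 1, so H_1 ≅ 0.
  H_2: rank ker ∂_2 − rank ∂_3 = (1 − 1) − 0 = 0, and there is no ∂_3, so H_2 ≅ 0.

(K is a triangulation of the 2-simplex.)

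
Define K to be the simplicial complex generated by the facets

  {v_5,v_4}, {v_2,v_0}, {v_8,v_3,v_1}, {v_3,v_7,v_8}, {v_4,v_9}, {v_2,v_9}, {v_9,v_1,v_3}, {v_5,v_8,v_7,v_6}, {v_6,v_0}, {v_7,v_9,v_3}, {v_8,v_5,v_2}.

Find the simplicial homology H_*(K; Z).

Fix the vertex order v_0 < v_1 < v_2 < v_3 < v_4 < v_5 < v_6 < v_7 < v_8 < v_9 and write every simplex with vertices in increasing order. Then dim K = 3 and the simplices of K are:

  0-simplices (10): [v_0], [v_1], [v_2], [v_3], [v_4], [v_5], [v_6], [v_7], [v_8], [v_9]
  1-simplices (20): (20 of them)
  2-simplices (9): [v_1,v_3,v_8], [v_1,v_3,v_9], [v_2,v_5,v_8], [v_3,v_7,v_8], [v_3,v_7,v_9], [v_5,v_6,v_7], [v_5,v_6,v_8], [v_5,v_7,v_8], [v_6,v_7,v_8]
  3-simplices (1): [v_5,v_6,v_7,v_8]

so the chain groups are C_0 ≅ Z^10, C_1 ≅ Z^20, C_2 ≅ Z^9, C_3 ≅ Z^1.

The boundary map ∂_1: C_1 → C_0 is given by ∂[p,q] = [q] − [p]. For instance
  ∂[v_2,v_5] = [v_5] − [v_2].
The 10×20 boundary matrix has rank 9 and Smith normal form diag(1,1,1,1,1,1,1,1,1).

∂_2: C_2 → C_1 maps a triangle to the signed sum of its edges. For instance
  ∂[v_6,v_7,v_8] = [v_7,v_8] − [v_6,v_8] + [v_6,v_7],
  ∂[v_3,v_7,v_8] = [v_7,v_8] − [v_3,v_8] + [v_3,v_7].
This gives a 20×9 integer matrix of rank 8; reducing to Smith normal form yields diagonal entries (1,1,1,1,1,1,1,1).

∂_3: C_3 → C_2 sends each 3-simplex σ to the alternating sum Σ_i (−1)^i (σ with its i-th vertex removed). For instance
  ∂[v_5,v_6,v_7,v_8] = [v_6,v_7,v_8] − [v_5,v_7,v_8] + [v_5,v_6,v_8] − [v_5,v_6,v_7].
As a 9×1 matrix over Z this has rank 1, with invariant factors (1).

Reading off H_k = ker ∂_k / im ∂_{k+1}:

  H_0: rank C_0 − rank ∂_1 = 10 − 9 = 1, and the invariant factors of ∂_1 are all 1, so H_0 ≅ Z.
  H_1: rank ker ∂_1 − rank ∂_2 = (20 − 9) − 8 = 3, and the invariant factors of ∂_2 are all 1, so H_1 ≅ Z^3.
  H_2: rank ker ∂_2 − rank ∂_3 = (9 − 8) − 1 = 0, and the invariant factors of ∂_3 are all 1, so H_2 ≅ 0.
  H_3: rank ker ∂_3 − rank ∂_4 = (1 − 1) − 0 = 0, and there is no ∂_4, so H_3 ≅ 0.

H_0 = Z,  H_1 = Z^3,  H_2 = 0,  H_3 = 0.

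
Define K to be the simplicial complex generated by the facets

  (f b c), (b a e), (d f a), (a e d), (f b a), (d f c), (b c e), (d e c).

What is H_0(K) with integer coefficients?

H_0 = Z.

Order the vertices as a < b < c < d < e < f. Listing each simplex with vertices in this order, K has dimension 2 with simplices:

  0-simplices (6): a, b, c, d, e, f
  1-simplices (12): ab, ad, ae, af, bc, be, bf, cd, ce, cf, de, df
  2-simplices (8): abe, abf, ade, adf, bce, bcf, cde, cdf

giving chain groups C_0 ≅ Z^6, C_1 ≅ Z^12, C_2 ≅ Z^8.

Boundary ∂_1: C_1 → C_0 is given by ∂[p,q] = [q] − [p]. For instance
  ∂af = f − a.
As a 6×12 matrix over Z this has rank 5, with invariant factors (1,1,1,1,1).

∂_2: C_2 → C_1 sends each 2-simplex [p,q,r] to [q,r] − [p,r] + [p,q]. For instance
  ∂cdf = df − cf + cd,
  ∂cde = de − ce + cd.
The 12×8 boundary matrix has rank 7 and Smith normal form diag(1,1,1,1,1,1,1).

From H_k ≅ ker(∂_k) / im(∂_{k+1}) we obtain:

  H_0: rank C_0 − rank ∂_1 = 6 − 5 = 1, and the invariant factors of ∂_1 are all 1, so H_0 ≅ Z.

(K is a triangulation of the 2-sphere S^2.)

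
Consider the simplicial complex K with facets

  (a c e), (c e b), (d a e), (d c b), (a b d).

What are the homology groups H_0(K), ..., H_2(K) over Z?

H_0 ≅ Z,  H_1 ≅ Z,  H_2 = 0.

Take the total order a < b < c < d < e on the vertex set. Then K (dimension 2) consists of the simplices:

  0-simplices (5): a, b, c, d, e
  1-simplices (10): ab, ac, ad, ae, bc, bd, be, cd, ce, de
  2-simplices (5): abd, ace, ade, bcd, bce

giving chain groups C_0 ≅ Z^5, C_1 ≅ Z^10, C_2 ≅ Z^5.

The boundary map ∂_1: C_1 → C_0 maps an edge to its endpoints' difference, ∂[p,q] = q − p.
The 5×10 boundary matrix has rank 4 and Smith normal form diag(1,1,1,1).

Boundary ∂_2: C_2 → C_1 sends each 2-simplex [p,q,r] to [q,r] − [p,r] + [p,q]. For instance
  ∂abd = bd − ad + ab,
  ∂ace = ce − ae + ac.
As a 10×5 matrix over Z this has rank 5, with invariant factors (1,1,1,1,1).

Reading off H_k = ker ∂_k / im ∂_{k+1}:

  H_0: rank C_0 − rank ∂_1 = 5 − 4 = 1, and the invariant factors of ∂_1 are all 1, so H_0 = Z.
  H_1: rank ker ∂_1 − rank ∂_2 = (10 − 4) − 5 = 1, and the invariant factors of ∂_2 are all 1, so H_1 = Z.
  H_2: rank ker ∂_2 − rank ∂_3 = (5 − 5) − 0 = 0, and there is no ∂_3, so H_2 = 0.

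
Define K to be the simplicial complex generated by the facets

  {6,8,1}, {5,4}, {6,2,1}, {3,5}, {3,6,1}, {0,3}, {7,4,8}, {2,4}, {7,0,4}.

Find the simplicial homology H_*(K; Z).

H_0 ≅ Z,  H_1 ≅ Z^3,  H_2 = 0.

Order the vertices as 0 < 1 < 2 < 3 < 4 < 5 < 6 < 7 < 8. Listing each simplex with vertices in this order, K has dimension 2 with simplices:

  0-simplices (9): [0], [1], [2], [3], [4], [5], [6], [7], [8]
  1-simplices (16): [0,3], [0,4], [0,7], [1,2], [1,3], [1,6], [1,8], [2,4], [2,6], [3,5], [3,6], [4,5], [4,7], [4,8], [6,8], [7,8]
  2-simplices (5): [0,4,7], [1,2,6], [1,3,6], [1,6,8], [4,7,8]

giving chain groups C_0 ≅ Z^9, C_1 ≅ Z^16, C_2 ≅ Z^5.

∂_1: C_1 → C_0 maps an edge to its endpoints' difference, ∂[p,q] = q − p.
As a 9×16 matrix over Z this has rank 8, with invariant factors (1,1,1,1,1,1,1,1).

∂_2: C_2 → C_1 acts by ∂[p,q,r] = [q,r] − [p,r] + [p,q]. For instance
  ∂[1,6,8] = [6,8] − [1,8] + [1,6],
  ∂[1,3,6] = [3,6] − [1,6] + [1,3].
The resulting 16×5 matrix has rank 5, and its Smith normal form has invariant factors (1,1,1,1,1).

Reading off H_k = ker ∂_k / im ∂_{k+1}:

  H_0: rank C_0 − rank ∂_1 = 9 − 8 = 1, and the invariant factors of ∂_1 are all 1, so H_0 = Z.
  H_1: rank ker ∂_1 − rank ∂_2 = (16 − 8) − 5 = 3, and the invariant factors of ∂_2 are all 1, so H_1 = Z^3.
  H_2: rank ker ∂_2 − rank ∂_3 = (5 − 5) − 0 = 0, and there is no ∂_3, so H_2 = 0.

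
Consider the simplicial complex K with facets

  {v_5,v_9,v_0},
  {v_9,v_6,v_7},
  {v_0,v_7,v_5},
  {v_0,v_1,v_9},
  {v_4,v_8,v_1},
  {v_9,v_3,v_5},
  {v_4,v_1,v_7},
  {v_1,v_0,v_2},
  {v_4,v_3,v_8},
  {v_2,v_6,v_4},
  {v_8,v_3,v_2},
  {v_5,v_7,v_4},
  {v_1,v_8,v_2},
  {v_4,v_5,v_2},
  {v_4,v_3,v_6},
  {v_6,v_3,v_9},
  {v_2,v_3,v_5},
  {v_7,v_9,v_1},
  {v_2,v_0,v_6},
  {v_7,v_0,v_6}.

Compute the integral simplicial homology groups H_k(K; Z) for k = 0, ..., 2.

Take the total order v_0 < v_1 < v_2 < v_3 < v_4 < v_5 < v_6 < v_7 < v_8 < v_9 on the vertex set. Then K (dimension 2) consists of the simplices:

  0-simplices (10): [v_0], [v_1], [v_2], [v_3], [v_4], [v_5], [v_6], [v_7], [v_8], [v_9]
  1-simplices (30): (30 of them)
  2-simplices (20): (20 of them)

Hence C_0 ≅ Z^10, C_1 ≅ Z^30, C_2 ≅ Z^20.

∂_1: C_1 → C_0 is given by ∂[p,q] = [q] − [p]. For instance
  ∂[v_2,v_3] = [v_3] − [v_2].
The 10×30 boundary matrix has rank 9 and Smith normal form diag(1,1,1,1,1,1,1,1,1).

∂_2: C_2 → C_1 acts by ∂[p,q,r] = [q,r] − [p,r] + [p,q]. For instance
  ∂[v_2,v_3,v_8] = [v_3,v_8] − [v_2,v_8] + [v_2,v_3],
  ∂[v_1,v_7,v_9] = [v_7,v_9] − [v_1,v_9] + [v_1,v_7].
As a 30×20 matrix over Z this has rank 20, with invariant factors (1,1,1,1,1,1,1,1,1,1,1,1,1,1,1,1,1,1,1,2).

Computing H_k = (kernel of ∂_k) / (image of ∂_{k+1}):

  H_0: rank C_0 − rank ∂_1 = 10 − 9 = 1, and the invariant factors of ∂_1 are all 1, so H_0 ≅ Z.
  H_1: rank ker ∂_1 − rank ∂_2 = (30 − 9) − 20 = 1, and ∂_2 has invariant factor 2 > 1, so H_1 ≅ Z ⊕ Z/2.
  H_2: rank ker ∂_2 − rank ∂_3 = (20 − 20) − 0 = 0, and there is no ∂_3, so H_2 ≅ 0.

As a check, the Euler characteristic is 10 − 30 + 20 = 0, which agrees with 1 − 1 + 0 = 0.
(K is a triangulation of the Klein bottle.)

H_0 = Z,  H_1 = Z ⊕ Z/2,  H_2 = 0.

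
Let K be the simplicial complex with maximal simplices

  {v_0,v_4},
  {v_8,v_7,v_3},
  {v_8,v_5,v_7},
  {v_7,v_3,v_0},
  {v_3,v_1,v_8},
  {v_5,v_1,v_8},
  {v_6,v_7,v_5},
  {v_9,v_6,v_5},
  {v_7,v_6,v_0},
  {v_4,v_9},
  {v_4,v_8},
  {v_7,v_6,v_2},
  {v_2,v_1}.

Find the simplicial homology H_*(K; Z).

H_0 = Z,  H_1 = Z^3,  H_2 = 0.

Order the vertices as v_0 < v_1 < v_2 < v_3 < v_4 < v_5 < v_6 < v_7 < v_8 < v_9. Listing each simplex with vertices in this order, K has dimension 2 with simplices:

  0-simplices (10): [v_0], [v_1], [v_2], [v_3], [v_4], [v_5], [v_6], [v_7], [v_8], [v_9]
  1-simplices (21): (21 of them)
  2-simplices (9): [v_0,v_3,v_7], [v_0,v_6,v_7], [v_1,v_3,v_8], [v_1,v_5,v_8], [v_2,v_6,v_7], [v_3,v_7,v_8], [v_5,v_6,v_7], [v_5,v_6,v_9], [v_5,v_7,v_8]

giving chain groups C_0 ≅ Z^10, C_1 ≅ Z^21, C_2 ≅ Z^9.

The boundary map ∂_1: C_1 → C_0 maps an edge to its endpoints' difference, ∂[p,q] = q − p. For instance
  ∂[v_4,v_9] = [v_9] − [v_4].
This gives a 10×21 integer matrix of rank 9; reducing to Smith normal form yields diagonal entries (1,1,1,1,1,1,1,1,1).

The boundary map ∂_2: C_2 → C_1 maps a triangle to the signed sum of its edges. For instance
  ∂[v_3,v_7,v_8] = [v_7,v_8] − [v_3,v_8] + [v_3,v_7],
  ∂[v_5,v_6,v_7] = [v_6,v_7] − [v_5,v_7] + [v_5,v_6].
As a 21×9 matrix over Z this has rank 9, with invariant factors (1,1,1,1,1,1,1,1,1).

Computing H_k = (kernel of ∂_k) / (image of ∂_{k+1}):

  H_0: rank C_0 − rank ∂_1 = 10 − 9 = 1, and the invariant factors of ∂_1 are all 1, so H_0 ≅ Z.
  H_1: rank ker ∂_1 − rank ∂_2 = (21 − 9) − 9 = 3, and the invariant factors of ∂_2 are all 1, so H_1 ≅ Z^3.
  H_2: rank ker ∂_2 − rank ∂_3 = (9 − 9) − 0 = 0, and there is no ∂_3, so H_2 ≅ 0.

As a check, the Euler characteristic is 10 − 21 + 9 = -2, which agrees with 1 − 3 + 0 = -2.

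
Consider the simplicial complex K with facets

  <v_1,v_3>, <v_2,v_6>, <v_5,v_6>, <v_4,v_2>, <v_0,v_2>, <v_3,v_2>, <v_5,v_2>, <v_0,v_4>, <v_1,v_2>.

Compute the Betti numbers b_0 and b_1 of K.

b_0 = 1, b_1 = 3.

Fix the vertex order v_0 < v_1 < v_2 < v_3 < v_4 < v_5 < v_6 and write every simplex with vertices in increasing order. Then dim K = 1 and the simplices of K are:

  0-simplices (7): [v_0], [v_1], [v_2], [v_3], [v_4], [v_5], [v_6]
  1-simplices (9): [v_0,v_2], [v_0,v_4], [v_1,v_2], [v_1,v_3], [v_2,v_3], [v_2,v_4], [v_2,v_5], [v_2,v_6], [v_5,v_6]

giving chain groups C_0 ≅ Z^7, C_1 ≅ Z^9.

∂_1: C_1 → C_0 maps an edge to its endpoints' difference, ∂[p,q] = q − p.
The 7×9 boundary matrix has rank 6 and Smith normal form diag(1,1,1,1,1,1).

From H_k ≅ ker(∂_k) / im(∂_{k+1}) we obtain:

  H_0: rank C_0 − rank ∂_1 = 7 − 6 = 1, and the invariant factors of ∂_1 are all 1, so H_0 ≅ Z.
  H_1: rank ker ∂_1 − rank ∂_2 = (9 − 6) − 0 = 3, and there is no ∂_2, so H_1 ≅ Z^3.

As a check, the Euler characteristic is 7 − 9 = -2, which agrees with 1 − 3 = -2.
(K is a triangulation of a wedge of 3 circles.)

Hence the Betti numbers are b_0 = 1, b_1 = 3.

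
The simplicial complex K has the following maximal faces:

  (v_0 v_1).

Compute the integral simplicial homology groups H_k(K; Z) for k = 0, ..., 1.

H_0 = Z,  H_1 = 0.

K has 2 vertices, 1 edge.
rank ∂_0 = 0, rank ∂_1 = 1 ⇒ b_0 = 2 − 0 − 1 = 1; all invariant factors of ∂_1 are 1 so no torsion. So H_0 = Z.
rank ∂_1 = 1, rank ∂_2 = 0 ⇒ b_1 = 1 − 1 − 0 = 0. So H_1 = 0.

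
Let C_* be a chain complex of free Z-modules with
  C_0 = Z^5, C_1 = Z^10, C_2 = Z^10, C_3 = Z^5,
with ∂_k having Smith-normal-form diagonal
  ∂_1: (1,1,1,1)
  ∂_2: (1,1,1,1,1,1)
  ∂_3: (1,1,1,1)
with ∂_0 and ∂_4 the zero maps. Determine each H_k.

H_0: b_0 = 5 − 0 − 4 = 1; torsion from ∂_1 factors > 1: none. So H_0 = Z.
H_1: b_1 = 10 − 4 − 6 = 0; torsion from ∂_2 factors > 1: none. So H_1 = 0.
H_2: b_2 = 10 − 6 − 4 = 0; torsion from ∂_3 factors > 1: none. So H_2 = 0.
H_3: b_3 = 5 − 4 − 0 = 1; torsion from ∂_4 factors > 1: none. So H_3 = Z.

H_0 = Z,  H_1 = 0,  H_2 = 0,  H_3 = Z.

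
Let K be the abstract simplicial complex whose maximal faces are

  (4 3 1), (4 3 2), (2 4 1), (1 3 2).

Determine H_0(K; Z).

H_0 = Z.

We work with the vertex ordering 1 < 2 < 3 < 4. The simplices of K, each written with vertices in increasing order, are:

  0-simplices (4): [1], [2], [3], [4]
  1-simplices (6): [1,2], [1,3], [1,4], [2,3], [2,4], [3,4]
  2-simplices (4): [1,2,3], [1,2,4], [1,3,4], [2,3,4]

so the chain groups are C_0 ≅ Z^4, C_1 ≅ Z^6, C_2 ≅ Z^4.

Boundary ∂_1: C_1 → C_0 is given by ∂[p,q] = [q] − [p].
The 4×6 boundary matrix has rank 3 and Smith normal form diag(1,1,1).

∂_2: C_2 → C_1 acts by ∂[p,q,r] = [q,r] − [p,r] + [p,q]. For instance
  ∂[1,3,4] = [3,4] − [1,4] + [1,3],
  ∂[1,2,3] = [2,3] − [1,3] + [1,2].
As a 6×4 matrix over Z this has rank 3, with invariant factors (1,1,1).

From H_k ≅ ker(∂_k) / im(∂_{k+1}) we obtain:

  H_0: rank C_0 − rank ∂_1 = 4 − 3 = 1, and the invariant factors of ∂_1 are all 1, so H_0 ≅ Z.

(K is a triangulation of the 2-sphere S^2.)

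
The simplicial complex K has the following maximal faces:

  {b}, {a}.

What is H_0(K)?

Take the total order a < b on the vertex set. Then K (dimension 0) consists of the simplices:

  0-simplices (2): a, b

Hence C_0 ≅ Z^2.

Now H_k = ker ∂_k / im ∂_{k+1}, so:

  H_0: rank C_0 − rank ∂_1 = 2 − 0 = 2, and there is no ∂_1, so H_0 ≅ Z^2.

(K is a triangulation of a set of 2 points.)

H_0 = Z^2.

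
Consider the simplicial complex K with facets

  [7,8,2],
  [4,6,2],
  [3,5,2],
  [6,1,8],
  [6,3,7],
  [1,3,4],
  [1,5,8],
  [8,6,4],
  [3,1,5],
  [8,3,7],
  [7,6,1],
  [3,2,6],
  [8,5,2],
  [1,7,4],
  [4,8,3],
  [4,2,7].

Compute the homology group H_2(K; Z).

H_2 ≅ Z.

Take the total order 1 < 2 < 3 < 4 < 5 < 6 < 7 < 8 on the vertex set. Then K (dimension 2) consists of the simplices:

  0-simplices (8): [1], [2], [3], [4], [5], [6], [7], [8]
  1-simplices (24): (24 of them)
  2-simplices (16): [1,3,4], [1,3,5], [1,4,7], [1,5,8], [1,6,7], [1,6,8], [2,3,5], [2,3,6], [2,4,6], [2,4,7], [2,5,8], [2,7,8], [3,4,8], [3,6,7], [3,7,8], [4,6,8]

Hence C_0 ≅ Z^8, C_1 ≅ Z^24, C_2 ≅ Z^16.

Boundary ∂_1: C_1 → C_0 maps an edge to its endpoints' difference, ∂[p,q] = q − p.
The 8×24 boundary matrix has rank 7 and Smith normal form diag(1,1,1,1,1,1,1).

∂_2: C_2 → C_1 sends each 2-simplex [p,q,r] to [q,r] − [p,r] + [p,q]. For instance
  ∂[1,3,4] = [3,4] − [1,4] + [1,3],
  ∂[3,6,7] = [6,7] − [3,7] + [3,6].
The 24×16 boundary matrix has rank 15 and Smith normal form diag(1,1,1,1,1,1,1,1,1,1,1,1,1,1,1).

Computing H_k = (kernel of ∂_k) / (image of ∂_{k+1}):

  H_2: rank ker ∂_2 − rank ∂_3 = (16 − 15) − 0 = 1, and there is no ∂_3, so H_2 ≅ Z.

(K is a triangulation of the torus T^2.)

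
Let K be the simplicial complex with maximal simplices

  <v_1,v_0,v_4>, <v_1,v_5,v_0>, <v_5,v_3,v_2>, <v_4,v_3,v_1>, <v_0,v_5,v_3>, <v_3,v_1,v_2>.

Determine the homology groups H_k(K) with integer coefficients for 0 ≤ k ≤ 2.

We work with the vertex ordering v_0 < v_1 < v_2 < v_3 < v_4 < v_5. The simplices of K, each written with vertices in increasing order, are:

  0-simplices (6): [v_0], [v_1], [v_2], [v_3], [v_4], [v_5]
  1-simplices (12): [v_0,v_1], [v_0,v_3], [v_0,v_4], [v_0,v_5], [v_1,v_2], [v_1,v_3], [v_1,v_4], [v_1,v_5], [v_2,v_3], [v_2,v_5], [v_3,v_4], [v_3,v_5]
  2-simplices (6): [v_0,v_1,v_4], [v_0,v_1,v_5], [v_0,v_3,v_5], [v_1,v_2,v_3], [v_1,v_3,v_4], [v_2,v_3,v_5]

so the chain groups are C_0 ≅ Z^6, C_1 ≅ Z^12, C_2 ≅ Z^6.

Boundary ∂_1: C_1 → C_0 is given by ∂[p,q] = [q] − [p]. For instance
  ∂[v_2,v_5] = [v_5] − [v_2].
The 6×12 boundary matrix has rank 5 and Smith normal form diag(1,1,1,1,1).

Boundary ∂_2: C_2 → C_1 sends each 2-simplex [p,q,r] to [q,r] − [p,r] + [p,q]. For instance
  ∂[v_0,v_1,v_5] = [v_1,v_5] − [v_0,v_5] + [v_0,v_1],
  ∂[v_1,v_3,v_4] = [v_3,v_4] − [v_1,v_4] + [v_1,v_3].
As a 12×6 matrix over Z this has rank 6, with invariant factors (1,1,1,1,1,1).

Now H_k = ker ∂_k / im ∂_{k+1}, so:

  H_0: rank C_0 − rank ∂_1 = 6 − 5 = 1, and the invariant factors of ∂_1 are all 1, so H_0 ≅ Z.
  H_1: rank ker ∂_1 − rank ∂_2 = (12 − 5) − 6 = 1, and the invariant factors of ∂_2 are all 1, so H_1 ≅ Z.
  H_2: rank ker ∂_2 − rank ∂_3 = (6 − 6) − 0 = 0, and there is no ∂_3, so H_2 ≅ 0.

H_0 ≅ Z,  H_1 ≅ Z,  H_2 = 0.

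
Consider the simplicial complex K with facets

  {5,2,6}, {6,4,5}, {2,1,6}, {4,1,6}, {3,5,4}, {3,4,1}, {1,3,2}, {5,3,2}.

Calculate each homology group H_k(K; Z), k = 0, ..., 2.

H_0 = Z,  H_1 = 0,  H_2 = Z.

Order the vertices as 1 < 2 < 3 < 4 < 5 < 6. Listing each simplex with vertices in this order, K has dimension 2 with simplices:

  0-simplices (6): [1], [2], [3], [4], [5], [6]
  1-simplices (12): [1,2], [1,3], [1,4], [1,6], [2,3], [2,5], [2,6], [3,4], [3,5], [4,5], [4,6], [5,6]
  2-simplices (8): [1,2,3], [1,2,6], [1,3,4], [1,4,6], [2,3,5], [2,5,6], [3,4,5], [4,5,6]

Hence C_0 ≅ Z^6, C_1 ≅ Z^12, C_2 ≅ Z^8.

Boundary ∂_1: C_1 → C_0 sends each edge [p,q] (with p < q) to q − p. For instance
  ∂[1,4] = [4] − [1].
This gives a 6×12 integer matrix of rank 5; reducing to Smith normal form yields diagonal entries (1,1,1,1,1).

∂_2: C_2 → C_1 maps a triangle to the signed sum of its edges. For instance
  ∂[1,2,3] = [2,3] − [1,3] + [1,2],
  ∂[1,3,4] = [3,4] − [1,4] + [1,3].
This gives a 12×8 integer matrix of rank 7; reducing to Smith normal form yields diagonal entries (1,1,1,1,1,1,1).

Reading off H_k = ker ∂_k / im ∂_{k+1}:

  H_0: rank C_0 − rank ∂_1 = 6 − 5 = 1, and the invariant factors of ∂_1 are all 1, so H_0 = Z.
  H_1: rank ker ∂_1 − rank ∂_2 = (12 − 5) − 7 = 0, and the invariant factors of ∂_2 are all 1, so H_1 = 0.
  H_2: rank ker ∂_2 − rank ∂_3 = (8 − 7) − 0 = 1, and there is no ∂_3, so H_2 = Z.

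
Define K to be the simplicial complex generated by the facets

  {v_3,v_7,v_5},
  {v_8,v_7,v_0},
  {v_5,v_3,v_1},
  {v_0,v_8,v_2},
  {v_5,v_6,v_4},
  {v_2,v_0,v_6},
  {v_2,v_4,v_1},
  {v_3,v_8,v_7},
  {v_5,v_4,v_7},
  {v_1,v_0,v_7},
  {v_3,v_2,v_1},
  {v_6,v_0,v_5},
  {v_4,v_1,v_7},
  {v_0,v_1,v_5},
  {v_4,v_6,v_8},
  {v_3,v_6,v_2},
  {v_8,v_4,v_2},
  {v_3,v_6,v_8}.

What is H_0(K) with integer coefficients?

H_0 = Z.

Take the total order v_0 < v_1 < v_2 < v_3 < v_4 < v_5 < v_6 < v_7 < v_8 on the vertex set. Then K (dimension 2) consists of the simplices:

  0-simplices (9): [v_0], [v_1], [v_2], [v_3], [v_4], [v_5], [v_6], [v_7], [v_8]
  1-simplices (27): (27 of them)
  2-simplices (18): (18 of them)

Hence C_0 ≅ Z^9, C_1 ≅ Z^27, C_2 ≅ Z^18.

∂_1: C_1 → C_0 maps an edge to its endpoints' difference, ∂[p,q] = q − p. For instance
  ∂[v_2,v_3] = [v_3] − [v_2].
The 9×27 boundary matrix has rank 8 and Smith normal form diag(1,1,1,1,1,1,1,1).

The boundary map ∂_2: C_2 → C_1 acts by ∂[p,q,r] = [q,r] − [p,r] + [p,q]. For instance
  ∂[v_3,v_6,v_8] = [v_6,v_8] − [v_3,v_8] + [v_3,v_6],
  ∂[v_2,v_4,v_8] = [v_4,v_8] − [v_2,v_8] + [v_2,v_4].
The 27×18 boundary matrix has rank 18 and Smith normal form diag(1,1,1,1,1,1,1,1,1,1,1,1,1,1,1,1,1,2).

Computing H_k = (kernel of ∂_k) / (image of ∂_{k+1}):

  H_0: rank C_0 − rank ∂_1 = 9 − 8 = 1, and the invariant factors of ∂_1 are all 1, so H_0 = Z.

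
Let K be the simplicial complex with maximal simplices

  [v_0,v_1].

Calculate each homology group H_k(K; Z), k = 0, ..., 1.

H_0 = Z,  H_1 = 0.

We work with the vertex ordering v_0 < v_1. The simplices of K, each written with vertices in increasing order, are:

  0-simplices (2): [v_0], [v_1]
  1-simplices (1): [v_0,v_1]

so the chain groups are C_0 ≅ Z^2, C_1 ≅ Z^1.

Boundary ∂_1: C_1 → C_0 maps an edge to its endpoints' difference, ∂[p,q] = q − p. For instance
  ∂[v_0,v_1] = [v_1] − [v_0].
The 2×1 boundary matrix has rank 1 and Smith normal form diag(1).

Computing H_k = (kernel of ∂_k) / (image of ∂_{k+1}):

  H_0: rank C_0 − rank ∂_1 = 2 − 1 = 1, and the invariant factors of ∂_1 are all 1, so H_0 = Z.
  H_1: rank ker ∂_1 − rank ∂_2 = (1 − 1) − 0 = 0, and there is no ∂_2, so H_1 = 0.

As a check, the Euler characteristic is 2 − 1 = 1, which agrees with 1 − 0 = 1.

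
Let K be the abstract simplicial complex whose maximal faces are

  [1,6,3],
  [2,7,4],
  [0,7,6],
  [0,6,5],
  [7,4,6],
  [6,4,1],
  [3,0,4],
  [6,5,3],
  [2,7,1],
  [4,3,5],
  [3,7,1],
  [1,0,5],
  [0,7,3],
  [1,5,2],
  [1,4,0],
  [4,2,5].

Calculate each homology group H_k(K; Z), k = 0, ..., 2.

Order the vertices as 0 < 1 < 2 < 3 < 4 < 5 < 6 < 7. Listing each simplex with vertices in this order, K has dimension 2 with simplices:

  0-simplices (8): [0], [1], [2], [3], [4], [5], [6], [7]
  1-simplices (24): (24 of them)
  2-simplices (16): [0,1,4], [0,1,5], [0,3,4], [0,3,7], [0,5,6], [0,6,7], [1,2,5], [1,2,7], [1,3,6], [1,3,7], [1,4,6], [2,4,5], [2,4,7], [3,4,5], [3,5,6], [4,6,7]

so the chain groups are C_0 ≅ Z^8, C_1 ≅ Z^24, C_2 ≅ Z^16.

Boundary ∂_1: C_1 → C_0 maps an edge to its endpoints' difference, ∂[p,q] = q − p. For instance
  ∂[1,4] = [4] − [1].
This gives a 8×24 integer matrix of rank 7; reducing to Smith normal form yields diagonal entries (1,1,1,1,1,1,1).

∂_2: C_2 → C_1 acts by ∂[p,q,r] = [q,r] − [p,r] + [p,q]. For instance
  ∂[2,4,5] = [4,5] − [2,5] + [2,4],
  ∂[4,6,7] = [6,7] − [4,7] + [4,6].
The resulting 24×16 matrix has rank 15, and its Smith normal form has invariant factors (1,1,1,1,1,1,1,1,1,1,1,1,1,1,1).

From H_k ≅ ker(∂_k) / im(∂_{k+1}) we obtain:

  H_0: rank C_0 − rank ∂_1 = 8 − 7 = 1, and the invariant factors of ∂_1 are all 1, so H_0 ≅ Z.
  H_1: rank ker ∂_1 − rank ∂_2 = (24 − 7) − 15 = 2, and the invariant factors of ∂_2 are all 1, so H_1 ≅ Z^2.
  H_2: rank ker ∂_2 − rank ∂_3 = (16 − 15) − 0 = 1, and there is no ∂_3, so H_2 ≅ Z.

As a check, the Euler characteristic is 8 − 24 + 16 = 0, which agrees with 1 − 2 + 1 = 0.

H_0 = Z,  H_1 = Z^2,  H_2 = Z.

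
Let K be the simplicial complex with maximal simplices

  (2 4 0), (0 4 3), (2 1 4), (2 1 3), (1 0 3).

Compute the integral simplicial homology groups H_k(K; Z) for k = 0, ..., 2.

We work with the vertex ordering 0 < 1 < 2 < 3 < 4. The simplices of K, each written with vertices in increasing order, are:

  0-simplices (5): [0], [1], [2], [3], [4]
  1-simplices (10): [0,1], [0,2], [0,3], [0,4], [1,2], [1,3], [1,4], [2,3], [2,4], [3,4]
  2-simplices (5): [0,1,3], [0,2,4], [0,3,4], [1,2,3], [1,2,4]

giving chain groups C_0 ≅ Z^5, C_1 ≅ Z^10, C_2 ≅ Z^5.

Boundary ∂_1: C_1 → C_0 maps an edge to its endpoints' difference, ∂[p,q] = q − p. For instance
  ∂[0,1] = [1] − [0].
As a 5×10 matrix over Z this has rank 4, with invariant factors (1,1,1,1).

∂_2: C_2 → C_1 maps a triangle to the signed sum of its edges. For instance
  ∂[0,1,3] = [1,3] − [0,3] + [0,1],
  ∂[0,2,4] = [2,4] − [0,4] + [0,2].
The resulting 10×5 matrix has rank 5, and its Smith normal form has invariant factors (1,1,1,1,1).

Reading off H_k = ker ∂_k / im ∂_{k+1}:

  H_0: rank C_0 − rank ∂_1 = 5 − 4 = 1, and the invariant factors of ∂_1 are all 1, so H_0 = Z.
  H_1: rank ker ∂_1 − rank ∂_2 = (10 − 4) − 5 = 1, and the invariant factors of ∂_2 are all 1, so H_1 = Z.
  H_2: rank ker ∂_2 − rank ∂_3 = (5 − 5) − 0 = 0, and there is no ∂_3, so H_2 = 0.

As a check, the Euler characteristic is 5 − 10 + 5 = 0, which agrees with 1 − 1 + 0 = 0.

H_0 = Z,  H_1 = Z,  H_2 = 0.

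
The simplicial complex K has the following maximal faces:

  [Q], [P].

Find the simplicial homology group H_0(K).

We work with the vertex ordering P < Q. The simplices of K, each written with vertices in increasing order, are:

  0-simplices (2): P, Q

Hence C_0 ≅ Z^2.

Now H_k = ker ∂_k / im ∂_{k+1}, so:

  H_0: rank C_0 − rank ∂_1 = 2 − 0 = 2, and there is no ∂_1, so H_0 ≅ Z^2.

H_0 = Z^2.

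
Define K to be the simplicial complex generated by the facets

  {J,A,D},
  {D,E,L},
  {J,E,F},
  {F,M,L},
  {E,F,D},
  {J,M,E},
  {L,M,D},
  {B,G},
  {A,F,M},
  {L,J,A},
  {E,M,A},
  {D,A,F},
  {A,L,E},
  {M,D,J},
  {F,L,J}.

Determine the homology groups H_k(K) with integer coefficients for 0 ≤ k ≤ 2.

H_0 = Z^2,  H_1 = Z^2,  H_2 = Z.

We work with the vertex ordering A < B < D < E < F < G < J < L < M. The simplices of K, each written with vertices in increasing order, are:

  0-simplices (9): A, B, D, E, F, G, J, L, M
  1-simplices (22): AD, AE, AF, AJ, AL, AM, BG, DE, DF, DJ, DL, DM, EF, EJ, EL, EM, FJ, FL, FM, JL, JM, LM
  2-simplices (14): ADF, ADJ, AEL, AEM, AFM, AJL, DEF, DEL, DJM, DLM, EFJ, EJM, FJL, FLM

giving chain groups C_0 ≅ Z^9, C_1 ≅ Z^22, C_2 ≅ Z^14.

Boundary ∂_1: C_1 → C_0 sends each edge [p,q] (with p < q) to q − p.
The resulting 9×22 matrix has rank 7, and its Smith normal form has invariant factors (1,1,1,1,1,1,1).

Boundary ∂_2: C_2 → C_1 maps a triangle to the signed sum of its edges. For instance
  ∂FJL = JL − FL + FJ,
  ∂AJL = JL − AL + AJ.
This gives a 22×14 integer matrix of rank 13; reducing to Smith normal form yields diagonal entries (1,1,1,1,1,1,1,1,1,1,1,1,1).

Reading off H_k = ker ∂_k / im ∂_{k+1}:

  H_0: rank C_0 − rank ∂_1 = 9 − 7 = 2, and the invariant factors of ∂_1 are all 1, so H_0 ≅ Z^2.
  H_1: rank ker ∂_1 − rank ∂_2 = (22 − 7) − 13 = 2, and the invariant factors of ∂_2 are all 1, so H_1 ≅ Z^2.
  H_2: rank ker ∂_2 − rank ∂_3 = (14 − 13) − 0 = 1, and there is no ∂_3, so H_2 ≅ Z.

(K is a triangulation of the disjoint union of the torus T^2 and the 1-simplex.)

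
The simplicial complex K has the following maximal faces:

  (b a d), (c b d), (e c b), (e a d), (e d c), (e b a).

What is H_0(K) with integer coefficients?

Order the vertices as a < b < c < d < e. Listing each simplex with vertices in this order, K has dimension 2 with simplices:

  0-simplices (5): a, b, c, d, e
  1-simplices (9): ab, ad, ae, bc, bd, be, cd, ce, de
  2-simplices (6): abd, abe, ade, bcd, bce, cde

so the chain groups are C_0 ≅ Z^5, C_1 ≅ Z^9, C_2 ≅ Z^6.

∂_1: C_1 → C_0 sends each edge [p,q] (with p < q) to q − p.
The 5×9 boundary matrix has rank 4 and Smith normal form diag(1,1,1,1).

The boundary map ∂_2: C_2 → C_1 maps a triangle to the signed sum of its edges. For instance
  ∂abd = bd − ad + ab,
  ∂ade = de − ae + ad.
The 9×6 boundary matrix has rank 5 and Smith normal form diag(1,1,1,1,1).

Now H_k = ker ∂_k / im ∂_{k+1}, so:

  H_0: rank C_0 − rank ∂_1 = 5 − 4 = 1, and the invariant factors of ∂_1 are all 1, so H_0 = Z.

(K is a triangulation of the 2-sphere S^2.)

H_0 ≅ Z.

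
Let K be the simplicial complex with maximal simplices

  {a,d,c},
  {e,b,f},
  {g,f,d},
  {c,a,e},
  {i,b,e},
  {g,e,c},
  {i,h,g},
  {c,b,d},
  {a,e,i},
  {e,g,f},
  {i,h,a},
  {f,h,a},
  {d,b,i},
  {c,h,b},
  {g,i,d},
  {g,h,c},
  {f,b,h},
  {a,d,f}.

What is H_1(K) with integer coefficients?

Take the total order a < b < c < d < e < f < g < h < i on the vertex set. Then K (dimension 2) consists of the simplices:

  0-simplices (9): a, b, c, d, e, f, g, h, i
  1-simplices (27): ac, ad, ae, af, ah, ai, bc, bd, be, bf, bh, bi, cd, ce, cg, ch, df, dg, di, ef, eg, ei, fg, fh, gh, gi, hi
  2-simplices (18): acd, ace, adf, aei, afh, ahi, bcd, bch, bdi, bef, bei, bfh, ceg, cgh, dfg, dgi, efg, ghi

so the chain groups are C_0 ≅ Z^9, C_1 ≅ Z^27, C_2 ≅ Z^18.

The boundary map ∂_1: C_1 → C_0 sends each edge [p,q] (with p < q) to q − p. For instance
  ∂ce = e − c.
This gives a 9×27 integer matrix of rank 8; reducing to Smith normal form yields diagonal entries (1,1,1,1,1,1,1,1).

The boundary map ∂_2: C_2 → C_1 acts by ∂[p,q,r] = [q,r] − [p,r] + [p,q]. For instance
  ∂cgh = gh − ch + cg,
  ∂dfg = fg − dg + df.
As a 27×18 matrix over Z this has rank 17, with invariant factors (1,1,1,1,1,1,1,1,1,1,1,1,1,1,1,1,1).

Now H_k = ker ∂_k / im ∂_{k+1}, so:

  H_1: rank ker ∂_1 − rank ∂_2 = (27 − 8) − 17 = 2, and the invariant factors of ∂_2 are all 1, so H_1 ≅ Z^2.

(K is a triangulation of the torus T^2.)

H_1 ≅ Z^2.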